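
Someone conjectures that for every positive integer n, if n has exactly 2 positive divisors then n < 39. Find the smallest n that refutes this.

n = 41

For n = 2, 3, 5, 7, …, 29, 31, 37 the conclusion holds.
n = 41: τ(41) = 2; 41 ≥ 39.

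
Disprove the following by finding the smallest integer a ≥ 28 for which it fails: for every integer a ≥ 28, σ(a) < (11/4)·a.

a = 60

We need the least integer a ≥ 28 for which the claim fails.
The first 32 eligible values, up to a = 59, all satisfy the conclusion.
a = 60: σ(60) = 168; 168 ≥ 165.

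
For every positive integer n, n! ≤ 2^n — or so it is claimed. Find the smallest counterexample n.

Check each positive integer n in order until n! > 2^n.
n = 1: n! = 1 and 2^n = 2, so 1 ≤ 2.
n = 2: n! = 2 and 2^n = 4, so 2 ≤ 4.
n = 3: n! = 6 and 2^n = 8, so 6 ≤ 8.
n = 4: n! = 24 and 2^n = 16, so 24 > 16.

n = 4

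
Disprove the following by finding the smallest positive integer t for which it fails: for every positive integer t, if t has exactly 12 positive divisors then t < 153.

t = 156

The first 10 eligible values, up to t = 150, all satisfy the conclusion.
t = 156: τ(156) = 12; 156 ≥ 153.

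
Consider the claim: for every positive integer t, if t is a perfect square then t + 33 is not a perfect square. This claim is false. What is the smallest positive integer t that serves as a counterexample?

Check each positive integer t in order until t is a perfect square but t + 33 is a perfect square.
t = 1: 1 + 33 = 34, not a perfect square.
t = 4: 4 + 33 = 37, not a perfect square.
t = 9: 9 + 33 = 42, not a perfect square.
t = 16: 16 = 4² and 16 + 33 = 49 = 7².

t = 16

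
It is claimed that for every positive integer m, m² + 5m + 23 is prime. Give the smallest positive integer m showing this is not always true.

m = 14

Check each positive integer m in order until m² + 5m + 23 is not prime.
The first 13 eligible values, up to m = 13, all satisfy the conclusion.
m = 14: m² + 5m + 23 = 289 = 17 × 17, composite.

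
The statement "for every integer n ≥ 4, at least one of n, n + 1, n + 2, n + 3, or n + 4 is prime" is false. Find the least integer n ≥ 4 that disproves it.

The first 20 eligible values, up to n = 23, all satisfy the conclusion.
n = 24: 24 = 2 × 12; 25 = 5 × 5; 26 = 2 × 13; 27 = 3 × 9; 28 = 2 × 14 — all composite.
Thus n = 24 disproves the claim, and no smaller n works.

n = 24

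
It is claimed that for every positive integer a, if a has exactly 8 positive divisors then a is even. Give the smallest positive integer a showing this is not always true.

a = 105

A counterexample is any positive integer a such that a has exactly 8 positive divisors but a is odd; we check each in order.
For a = 24, 30, 40, 42, …, 88, 102, 104 the conclusion holds.
a = 105: divisors of 105: 1, 3, 5, 7, 15, 21, 35, 105; 105 is odd.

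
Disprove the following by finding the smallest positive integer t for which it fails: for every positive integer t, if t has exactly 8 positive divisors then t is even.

t = 105

The first 12 eligible values, up to t = 104, all satisfy the conclusion.
t = 105: divisors of 105: 1, 3, 5, 7, 15, 21, 35, 105; 105 is odd.
So t = 105 is the smallest counterexample.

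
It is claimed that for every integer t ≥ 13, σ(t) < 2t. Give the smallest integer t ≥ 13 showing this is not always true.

Check each integer t ≥ 13 in order until the claim fails.
t = 13: σ(13) = 14; 14 < 26.
t = 14: σ(14) = 24; 24 < 28.
t = 15: σ(15) = 24; 24 < 30.
t = 16: σ(16) = 31; 31 < 32.
t = 17: σ(17) = 18; 18 < 34.
t = 18: σ(18) = 39; 39 ≥ 36.
So t = 18 is the smallest counterexample.

t = 18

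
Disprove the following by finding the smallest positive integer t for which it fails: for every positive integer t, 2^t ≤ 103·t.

The first 10 eligible values, up to t = 10, all satisfy the conclusion.
t = 11: 2^t = 2048 and 103·t = 1133, so 2048 > 1133.

t = 11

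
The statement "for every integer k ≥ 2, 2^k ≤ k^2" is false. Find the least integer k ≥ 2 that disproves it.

Check each integer k ≥ 2 in order until 2^k > k^2.
For k = 2, 3, 4 the conclusion holds.
k = 5: 2^k = 32 and k^2 = 25, so 32 > 25.
Thus k = 5 disproves the claim, and no smaller k works.

k = 5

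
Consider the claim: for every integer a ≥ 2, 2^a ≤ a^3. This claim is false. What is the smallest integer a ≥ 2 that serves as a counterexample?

a = 10

For a = 2, 3, 4, 5, 6, 7, 8, 9 the conclusion holds.
a = 10: 2^a = 1024 and a^3 = 1000, so 1024 > 1000.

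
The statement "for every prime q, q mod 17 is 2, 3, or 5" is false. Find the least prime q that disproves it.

q = 7

We need the least prime q for which the claim fails.
q = 2: 2 mod 17 = 2.
q = 3: 3 mod 17 = 3.
q = 5: 5 mod 17 = 5.
q = 7: 7 mod 17 = 7 — not in {2, 3, 5}.
Thus q = 7 disproves the claim, and no smaller q works.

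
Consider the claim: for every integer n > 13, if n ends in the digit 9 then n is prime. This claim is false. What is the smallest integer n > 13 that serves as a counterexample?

Check each integer n > 13 in order until n ends in the digit 9 but n is not prime.
n = 19: 19 ends in 9 and is prime.
n = 29: 29 ends in 9 and is prime.
n = 39: 39 ends in 9; 39 = 3 × 13, composite.

n = 39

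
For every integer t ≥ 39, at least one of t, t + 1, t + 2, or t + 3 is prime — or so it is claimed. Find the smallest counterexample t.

We need the least integer t ≥ 39 for which t, t + 1, t + 2, t + 3 are all composite.
For t = 39, 40, 41, 42, 43, 44, 45, 46, 47 the conclusion holds.
t = 48: 48 = 2 × 24; 49 = 7 × 7; 50 = 2 × 25; 51 = 3 × 17 — all composite.

t = 48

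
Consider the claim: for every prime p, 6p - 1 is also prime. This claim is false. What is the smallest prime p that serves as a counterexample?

A counterexample is any prime p such that 6p - 1 is not prime; we check each in order.
The first 4 eligible values, up to p = 7, all satisfy the conclusion.
p = 11: 6p - 1 = 65 = 5 × 13, not prime.

p = 11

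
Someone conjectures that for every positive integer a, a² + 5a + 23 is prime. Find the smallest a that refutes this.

A counterexample is any positive integer a such that a² + 5a + 23 is not prime; we check each in order.
For a = 1, 2, 3, 4, …, 11, 12, 13 the conclusion holds.
a = 14: a² + 5a + 23 = 289 = 17 × 17, composite.
Thus a = 14 disproves the claim, and no smaller a works.

a = 14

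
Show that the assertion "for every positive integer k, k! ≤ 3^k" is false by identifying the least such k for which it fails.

k = 7

We need the least positive integer k for which k! > 3^k.
For k = 1, 2, 3, 4, 5, 6 the conclusion holds.
k = 7: k! = 5040 and 3^k = 2187, so 5040 > 2187.
So k = 7 is the smallest counterexample.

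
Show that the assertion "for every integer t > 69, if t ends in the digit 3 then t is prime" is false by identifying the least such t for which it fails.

We need the least integer t > 69 for which t ends in the digit 3 but t is not prime.
For t = 73, 83 the conclusion holds.
t = 93: 93 ends in 3; 93 = 3 × 31, composite.

t = 93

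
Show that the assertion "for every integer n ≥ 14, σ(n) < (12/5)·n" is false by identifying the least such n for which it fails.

We need the least integer n ≥ 14 for which the claim fails.
The first 10 eligible values, up to n = 23, all satisfy the conclusion.
n = 24: σ(24) = 60; 60 ≥ 288/5.

n = 24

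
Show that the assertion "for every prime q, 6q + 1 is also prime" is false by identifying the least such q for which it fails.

q = 19

A counterexample is any prime q such that 6q + 1 is not prime; we check each in order.
For q = 2, 3, 5, 7, 11, 13, 17 the conclusion holds.
q = 19: 6q + 1 = 115 = 5 × 23, not prime.
Thus q = 19 disproves the claim, and no smaller q works.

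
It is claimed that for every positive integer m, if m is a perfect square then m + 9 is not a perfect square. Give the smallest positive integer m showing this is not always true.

m = 16

A counterexample is any positive integer m such that m is a perfect square but m + 9 is a perfect square; we check each in order.
m = 1: 1 + 9 = 10, not a perfect square.
m = 4: 4 + 9 = 13, not a perfect square.
m = 9: 9 + 9 = 18, not a perfect square.
m = 16: 16 = 4² and 16 + 9 = 25 = 5².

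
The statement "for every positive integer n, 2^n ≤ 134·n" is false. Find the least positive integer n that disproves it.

n = 11

Check each positive integer n in order until 2^n > 134·n.
For n = 1, 2, 3, 4, 5, 6, 7, 8, 9, 10 the conclusion holds.
n = 11: 2^n = 2048 and 134·n = 1474, so 2048 > 1474.
Hence n = 11 is a counterexample.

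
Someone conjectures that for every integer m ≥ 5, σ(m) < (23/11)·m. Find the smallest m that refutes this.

A counterexample is any integer m ≥ 5 such that the claim fails; we check each in order.
For m = 5, 6, 7, 8, 9, 10, 11 the conclusion holds.
m = 12: σ(12) = 28; 28 ≥ 276/11.
So m = 12 is the smallest counterexample.

m = 12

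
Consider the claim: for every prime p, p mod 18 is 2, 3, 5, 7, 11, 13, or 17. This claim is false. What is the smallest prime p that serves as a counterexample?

p = 19

A counterexample is any prime p such that the claim fails; we check each in order.
For p = 2, 3, 5, 7, 11, 13, 17 the conclusion holds.
p = 19: 19 mod 18 = 1 — not in {2, 3, 5, 7, 11, 13, 17}.
So p = 19 is the smallest counterexample.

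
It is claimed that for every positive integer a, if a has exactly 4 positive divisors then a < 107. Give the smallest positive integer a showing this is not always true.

We need the least positive integer a for which a has exactly 4 positive divisors but the claim fails.
The first 33 eligible values, up to a = 106, all satisfy the conclusion.
a = 111: τ(111) = 4; 111 ≥ 107.

a = 111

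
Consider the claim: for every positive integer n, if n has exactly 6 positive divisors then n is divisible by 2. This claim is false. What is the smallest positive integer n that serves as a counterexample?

n = 45

We need the least positive integer n for which n has exactly 6 positive divisors but n is not divisible by 2.
n = 12: τ(12) = 6; 12 mod 2 = 0.
n = 18: τ(18) = 6; 18 mod 2 = 0.
n = 20: τ(20) = 6; 20 mod 2 = 0.
n = 28: τ(28) = 6; 28 mod 2 = 0.
n = 32: τ(32) = 6; 32 mod 2 = 0.
n = 44: τ(44) = 6; 44 mod 2 = 0.
n = 45: τ(45) = 6; 45 mod 2 = 1.
So n = 45 is the smallest counterexample.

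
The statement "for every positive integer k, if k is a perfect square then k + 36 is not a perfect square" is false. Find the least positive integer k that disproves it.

For k = 1, 4, 9, 16, 25, 36, 49 the conclusion holds.
k = 64: 64 = 8² and 64 + 36 = 100 = 10².
Hence k = 64 is a counterexample.

k = 64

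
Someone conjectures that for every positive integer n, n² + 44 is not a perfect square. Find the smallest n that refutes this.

n = 10

For n = 1, 2, 3, 4, 5, 6, 7, 8, 9 the conclusion holds.
n = 10: 10² + 44 = 144 = 12², a perfect square.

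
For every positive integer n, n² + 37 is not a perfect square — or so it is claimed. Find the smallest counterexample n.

A counterexample is any positive integer n such that n² + 37 is a perfect square; we check each in order.
The first 17 eligible values, up to n = 17, all satisfy the conclusion.
n = 18: 18² + 37 = 361 = 19², a perfect square.

n = 18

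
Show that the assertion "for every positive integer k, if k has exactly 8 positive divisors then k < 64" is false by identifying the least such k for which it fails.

For k = 24, 30, 40, 42, 54, 56 the conclusion holds.
k = 66: τ(66) = 8; 66 ≥ 64.

k = 66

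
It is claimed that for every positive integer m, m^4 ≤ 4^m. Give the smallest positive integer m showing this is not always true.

We need the least positive integer m for which m^4 > 4^m.
m = 1: m^4 = 1 and 4^m = 4, so 1 ≤ 4.
m = 2: m^4 = 16 and 4^m = 16, so 16 ≤ 16.
m = 3: m^4 = 81 and 4^m = 64, so 81 > 64.

m = 3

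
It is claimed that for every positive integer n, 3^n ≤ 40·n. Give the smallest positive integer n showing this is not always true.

n = 5

We need the least positive integer n for which 3^n > 40·n.
The first 4 eligible values, up to n = 4, all satisfy the conclusion.
n = 5: 3^n = 243 and 40·n = 200, so 243 > 200.
Hence n = 5 is a counterexample.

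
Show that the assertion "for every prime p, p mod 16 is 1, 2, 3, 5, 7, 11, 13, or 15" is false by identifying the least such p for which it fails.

p = 41

A counterexample is any prime p such that the claim fails; we check each in order.
The first 12 eligible values, up to p = 37, all satisfy the conclusion.
p = 41: 41 mod 16 = 9 — not in {1, 2, 3, 5, 7, 11, 13, 15}.
Thus p = 41 disproves the claim, and no smaller p works.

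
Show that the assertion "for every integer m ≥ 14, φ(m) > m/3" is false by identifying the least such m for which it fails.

m = 18

The first 4 eligible values, up to m = 17, all satisfy the conclusion.
m = 18: φ(18) = 6 and 18/3 = 6, so φ(18) ≤ 18/3.
Thus m = 18 disproves the claim, and no smaller m works.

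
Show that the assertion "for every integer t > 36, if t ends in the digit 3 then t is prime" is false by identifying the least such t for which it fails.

t = 63

A counterexample is any integer t > 36 such that t ends in the digit 3 but t is not prime; we check each in order.
For t = 43, 53 the conclusion holds.
t = 63: 63 ends in 3; 63 = 3 × 21, composite.
Hence t = 63 is a counterexample.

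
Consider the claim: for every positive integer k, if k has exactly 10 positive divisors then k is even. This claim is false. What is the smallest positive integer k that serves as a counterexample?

For k = 48, 80, 112, 162, 176, 208, 272, 304, 368 the conclusion holds.
k = 405: divisors of 405: 10 divisors; 405 is odd.

k = 405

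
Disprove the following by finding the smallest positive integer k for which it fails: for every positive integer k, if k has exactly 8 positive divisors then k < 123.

Check each positive integer k in order until k has exactly 8 positive divisors but the claim fails.
For k = 24, 30, 40, 42, …, 105, 110, 114 the conclusion holds.
k = 128: τ(128) = 8; 128 ≥ 123.
So k = 128 is the smallest counterexample.

k = 128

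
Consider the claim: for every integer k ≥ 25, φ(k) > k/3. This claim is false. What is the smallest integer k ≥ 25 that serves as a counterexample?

k = 30

We need the least integer k ≥ 25 for which the claim fails.
The first 5 eligible values, up to k = 29, all satisfy the conclusion.
k = 30: φ(30) = 8 and 30/3 = 10, so φ(30) ≤ 30/3.
Thus k = 30 disproves the claim, and no smaller k works.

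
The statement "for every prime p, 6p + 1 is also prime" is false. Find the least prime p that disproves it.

A counterexample is any prime p such that 6p + 1 is not prime; we check each in order.
For p = 2, 3, 5, 7, 11, 13, 17 the conclusion holds.
p = 19: 6p + 1 = 115 = 5 × 23, not prime.

p = 19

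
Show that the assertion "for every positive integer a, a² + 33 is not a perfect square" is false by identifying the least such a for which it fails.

a = 4

A counterexample is any positive integer a such that a² + 33 is a perfect square; we check each in order.
For a = 1, 2, 3 the conclusion holds.
a = 4: 4² + 33 = 49 = 7², a perfect square.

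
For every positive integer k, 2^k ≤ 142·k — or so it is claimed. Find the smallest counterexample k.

For k = 1, 2, 3, 4, 5, 6, 7, 8, 9, 10 the conclusion holds.
k = 11: 2^k = 2048 and 142·k = 1562, so 2048 > 1562.
Thus k = 11 disproves the claim, and no smaller k works.

k = 11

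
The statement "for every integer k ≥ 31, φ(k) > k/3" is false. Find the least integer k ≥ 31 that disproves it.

k = 36

A counterexample is any integer k ≥ 31 such that the claim fails; we check each in order.
k = 31: φ(31) = 30 and 31/3 = 31/3, so φ(31) > 31/3.
k = 32: φ(32) = 16 and 32/3 = 32/3, so φ(32) > 32/3.
k = 33: φ(33) = 20 and 33/3 = 11, so φ(33) > 33/3.
k = 34: φ(34) = 16 and 34/3 = 34/3, so φ(34) > 34/3.
k = 35: φ(35) = 24 and 35/3 = 35/3, so φ(35) > 35/3.
k = 36: φ(36) = 12 and 36/3 = 12, so φ(36) ≤ 36/3.
Thus k = 36 disproves the claim, and no smaller k works.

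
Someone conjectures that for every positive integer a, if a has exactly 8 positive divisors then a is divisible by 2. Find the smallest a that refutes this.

a = 105

We need the least positive integer a for which a has exactly 8 positive divisors but a is not divisible by 2.
The first 12 eligible values, up to a = 104, all satisfy the conclusion.
a = 105: τ(105) = 8; 105 mod 2 = 1.
Hence a = 105 is a counterexample.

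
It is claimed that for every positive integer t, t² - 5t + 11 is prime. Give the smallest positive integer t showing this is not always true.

Check each positive integer t in order until t² - 5t + 11 is not prime.
For t = 1, 2, 3, 4, 5, 6 the conclusion holds.
t = 7: t² - 5t + 11 = 25 = 5 × 5, composite.
Thus t = 7 disproves the claim, and no smaller t works.

t = 7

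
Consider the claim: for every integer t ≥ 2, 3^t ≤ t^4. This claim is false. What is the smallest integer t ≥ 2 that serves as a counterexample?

A counterexample is any integer t ≥ 2 such that 3^t > t^4; we check each in order.
t = 2: 3^t = 9 and t^4 = 16, so 9 ≤ 16.
t = 3: 3^t = 27 and t^4 = 81, so 27 ≤ 81.
t = 4: 3^t = 81 and t^4 = 256, so 81 ≤ 256.
t = 5: 3^t = 243 and t^4 = 625, so 243 ≤ 625.
t = 6: 3^t = 729 and t^4 = 1296, so 729 ≤ 1296.
t = 7: 3^t = 2187 and t^4 = 2401, so 2187 ≤ 2401.
t = 8: 3^t = 6561 and t^4 = 4096, so 6561 > 4096.
Thus t = 8 disproves the claim, and no smaller t works.

t = 8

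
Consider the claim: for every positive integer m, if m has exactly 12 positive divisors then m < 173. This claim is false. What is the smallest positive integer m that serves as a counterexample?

We need the least positive integer m for which m has exactly 12 positive divisors but the claim fails.
For m = 60, 72, 84, 90, …, 150, 156, 160 the conclusion holds.
m = 198: τ(198) = 12; 198 ≥ 173.

m = 198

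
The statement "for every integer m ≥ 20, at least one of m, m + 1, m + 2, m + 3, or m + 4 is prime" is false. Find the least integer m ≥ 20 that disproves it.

Check each integer m ≥ 20 in order until m, m + 1, m + 2, m + 3, m + 4 are all composite.
m = 20: 23 is prime.
m = 21: 23 is prime.
m = 22: 23 is prime.
m = 23: 23 is prime.
m = 24: 24 = 2 × 12; 25 = 5 × 5; 26 = 2 × 13; 27 = 3 × 9; 28 = 2 × 14 — all composite.
So m = 24 is the smallest counterexample.

m = 24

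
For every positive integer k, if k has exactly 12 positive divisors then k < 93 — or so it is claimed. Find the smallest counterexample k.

k = 96

We need the least positive integer k for which k has exactly 12 positive divisors but the claim fails.
For k = 60, 72, 84, 90 the conclusion holds.
k = 96: τ(96) = 12; 96 ≥ 93.
So k = 96 is the smallest counterexample.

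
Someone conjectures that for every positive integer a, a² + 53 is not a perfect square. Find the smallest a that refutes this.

a = 26

For a = 1, 2, 3, 4, …, 23, 24, 25 the conclusion holds.
a = 26: 26² + 53 = 729 = 27², a perfect square.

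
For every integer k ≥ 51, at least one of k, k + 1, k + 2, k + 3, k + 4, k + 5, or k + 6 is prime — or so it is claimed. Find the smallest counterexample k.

For k = 51, 52, 53, 54, …, 87, 88, 89 the conclusion holds.
k = 90: 90 = 2 × 45; 91 = 7 × 13; 92 = 2 × 46; 93 = 3 × 31; 94 = 2 × 47; 95 = 5 × 19; 96 = 2 × 48 — all composite.
So k = 90 is the smallest counterexample.

k = 90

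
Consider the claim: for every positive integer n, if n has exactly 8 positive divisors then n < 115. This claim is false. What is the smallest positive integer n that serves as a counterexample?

n = 128

We need the least positive integer n for which n has exactly 8 positive divisors but the claim fails.
For n = 24, 30, 40, 42, …, 105, 110, 114 the conclusion holds.
n = 128: τ(128) = 8; 128 ≥ 115.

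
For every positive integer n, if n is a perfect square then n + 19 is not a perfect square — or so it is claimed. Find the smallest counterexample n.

n = 81

Check each positive integer n in order until n is a perfect square but n + 19 is a perfect square.
For n = 1, 4, 9, 16, 25, 36, 49, 64 the conclusion holds.
n = 81: 81 = 9² and 81 + 19 = 100 = 10².
So n = 81 is the smallest counterexample.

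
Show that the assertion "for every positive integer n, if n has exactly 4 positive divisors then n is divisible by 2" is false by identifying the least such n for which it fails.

A counterexample is any positive integer n such that n has exactly 4 positive divisors but n is not divisible by 2; we check each in order.
n = 6: τ(6) = 4; 6 mod 2 = 0.
n = 8: τ(8) = 4; 8 mod 2 = 0.
n = 10: τ(10) = 4; 10 mod 2 = 0.
n = 14: τ(14) = 4; 14 mod 2 = 0.
n = 15: τ(15) = 4; 15 mod 2 = 1.
Hence n = 15 is a counterexample.

n = 15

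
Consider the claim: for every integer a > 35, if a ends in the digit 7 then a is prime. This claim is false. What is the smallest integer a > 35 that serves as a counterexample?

We need the least integer a > 35 for which a ends in the digit 7 but a is not prime.
For a = 37, 47 the conclusion holds.
a = 57: 57 ends in 7; 57 = 3 × 19, composite.
Thus a = 57 disproves the claim, and no smaller a works.

a = 57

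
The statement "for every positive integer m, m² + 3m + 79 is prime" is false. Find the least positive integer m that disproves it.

The first 4 eligible values, up to m = 4, all satisfy the conclusion.
m = 5: m² + 3m + 79 = 119 = 7 × 17, composite.

m = 5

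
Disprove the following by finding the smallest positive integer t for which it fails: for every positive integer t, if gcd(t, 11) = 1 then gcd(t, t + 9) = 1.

For t = 1, 2 the conclusion holds.
t = 3: gcd(3, 12) = 3.
Thus t = 3 disproves the claim, and no smaller t works.

t = 3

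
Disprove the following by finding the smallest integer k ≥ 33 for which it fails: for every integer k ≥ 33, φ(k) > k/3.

k = 36

We need the least integer k ≥ 33 for which the claim fails.
k = 33: φ(33) = 20 and 33/3 = 11, so φ(33) > 33/3.
k = 34: φ(34) = 16 and 34/3 = 34/3, so φ(34) > 34/3.
k = 35: φ(35) = 24 and 35/3 = 35/3, so φ(35) > 35/3.
k = 36: φ(36) = 12 and 36/3 = 12, so φ(36) ≤ 36/3.
Thus k = 36 disproves the claim, and no smaller k works.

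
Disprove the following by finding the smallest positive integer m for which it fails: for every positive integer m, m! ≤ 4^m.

m = 1: m! = 1 and 4^m = 4, so 1 ≤ 4.
m = 2: m! = 2 and 4^m = 16, so 2 ≤ 16.
m = 3: m! = 6 and 4^m = 64, so 6 ≤ 64.
m = 4: m! = 24 and 4^m = 256, so 24 ≤ 256.
m = 5: m! = 120 and 4^m = 1024, so 120 ≤ 1024.
m = 6: m! = 720 and 4^m = 4096, so 720 ≤ 4096.
m = 7: m! = 5040 and 4^m = 16384, so 5040 ≤ 16384.
m = 8: m! = 40320 and 4^m = 65536, so 40320 ≤ 65536.
m = 9: m! = 362880 and 4^m = 262144, so 362880 > 262144.

m = 9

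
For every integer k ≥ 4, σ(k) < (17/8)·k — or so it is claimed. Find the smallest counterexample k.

k = 12

A counterexample is any integer k ≥ 4 such that the claim fails; we check each in order.
The first 8 eligible values, up to k = 11, all satisfy the conclusion.
k = 12: σ(12) = 28; 28 ≥ 51/2.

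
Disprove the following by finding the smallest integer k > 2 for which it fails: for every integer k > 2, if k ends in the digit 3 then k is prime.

k = 33

Check each integer k > 2 in order until k ends in the digit 3 but k is not prime.
k = 3: 3 ends in 3 and is prime.
k = 13: 13 ends in 3 and is prime.
k = 23: 23 ends in 3 and is prime.
k = 33: 33 ends in 3; 33 = 3 × 11, composite.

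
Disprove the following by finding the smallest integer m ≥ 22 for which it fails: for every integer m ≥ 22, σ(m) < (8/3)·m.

m = 60

Check each integer m ≥ 22 in order until the claim fails.
For m = 22, 23, 24, 25, …, 57, 58, 59 the conclusion holds.
m = 60: σ(60) = 168; 168 ≥ 160.
So m = 60 is the smallest counterexample.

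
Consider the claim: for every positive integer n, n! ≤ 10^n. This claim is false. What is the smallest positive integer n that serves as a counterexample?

n = 25

For n = 1, 2, 3, 4, …, 22, 23, 24 the conclusion holds.
n = 25: n! = 15511210043330985984000000 and 10^n = 10000000000000000000000000, so 15511210043330985984000000 > 10000000000000000000000000.
Thus n = 25 disproves the claim, and no smaller n works.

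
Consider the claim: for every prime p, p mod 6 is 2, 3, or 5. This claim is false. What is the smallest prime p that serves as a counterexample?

Check each prime p in order until the claim fails.
For p = 2, 3, 5 the conclusion holds.
p = 7: 7 mod 6 = 1 — not in {2, 3, 5}.
Hence p = 7 is a counterexample.

p = 7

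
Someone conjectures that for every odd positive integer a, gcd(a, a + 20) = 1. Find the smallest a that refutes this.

a = 5

A counterexample is any odd positive integer a such that gcd(a, a + 20) > 1; we check each in order.
a = 1: gcd(1, 21) = 1.
a = 3: gcd(3, 23) = 1.
a = 5: gcd(5, 25) = 5.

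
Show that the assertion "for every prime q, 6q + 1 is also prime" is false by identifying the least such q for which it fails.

Check each prime q in order until 6q + 1 is not prime.
The first 7 eligible values, up to q = 17, all satisfy the conclusion.
q = 19: 6q + 1 = 115 = 5 × 23, not prime.

q = 19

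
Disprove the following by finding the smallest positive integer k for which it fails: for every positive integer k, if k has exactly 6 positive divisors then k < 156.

k = 164

For k = 12, 18, 20, 28, …, 147, 148, 153 the conclusion holds.
k = 164: τ(164) = 6; 164 ≥ 156.
So k = 164 is the smallest counterexample.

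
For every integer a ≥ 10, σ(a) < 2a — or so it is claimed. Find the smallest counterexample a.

a = 12

Check each integer a ≥ 10 in order until the claim fails.
For a = 10, 11 the conclusion holds.
a = 12: σ(12) = 28; 28 ≥ 24.
Hence a = 12 is a counterexample.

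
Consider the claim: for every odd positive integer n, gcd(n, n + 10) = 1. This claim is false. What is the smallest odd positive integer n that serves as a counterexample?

For n = 1, 3 the conclusion holds.
n = 5: gcd(5, 15) = 5.

n = 5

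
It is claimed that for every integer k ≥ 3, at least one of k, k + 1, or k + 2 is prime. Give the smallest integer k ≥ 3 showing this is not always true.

k = 8

The first 5 eligible values, up to k = 7, all satisfy the conclusion.
k = 8: 8 = 2 × 4; 9 = 3 × 3; 10 = 2 × 5 — all composite.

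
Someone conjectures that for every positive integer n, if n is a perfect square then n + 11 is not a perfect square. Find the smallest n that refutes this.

n = 25

We need the least positive integer n for which n is a perfect square but n + 11 is a perfect square.
For n = 1, 4, 9, 16 the conclusion holds.
n = 25: 25 = 5² and 25 + 11 = 36 = 6².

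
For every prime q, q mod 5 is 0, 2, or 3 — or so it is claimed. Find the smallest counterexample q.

q = 11

Check each prime q in order until the claim fails.
q = 2: 2 mod 5 = 2.
q = 3: 3 mod 5 = 3.
q = 5: 5 mod 5 = 0.
q = 7: 7 mod 5 = 2.
q = 11: 11 mod 5 = 1 — not in {0, 2, 3}.
Thus q = 11 disproves the claim, and no smaller q works.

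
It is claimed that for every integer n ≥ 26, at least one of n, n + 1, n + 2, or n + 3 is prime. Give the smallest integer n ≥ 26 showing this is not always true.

The first 6 eligible values, up to n = 31, all satisfy the conclusion.
n = 32: 32 = 2 × 16; 33 = 3 × 11; 34 = 2 × 17; 35 = 5 × 7 — all composite.
Hence n = 32 is a counterexample.

n = 32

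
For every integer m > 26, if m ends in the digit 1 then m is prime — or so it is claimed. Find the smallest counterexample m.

m = 51

Check each integer m > 26 in order until m ends in the digit 1 but m is not prime.
For m = 31, 41 the conclusion holds.
m = 51: 51 ends in 1; 51 = 3 × 17, composite.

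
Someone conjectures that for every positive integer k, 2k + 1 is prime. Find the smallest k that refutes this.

k = 4

A counterexample is any positive integer k such that 2k + 1 is not prime; we check each in order.
For k = 1, 2, 3 the conclusion holds.
k = 4: 2k + 1 = 9 = 3 × 3, composite.
So k = 4 is the smallest counterexample.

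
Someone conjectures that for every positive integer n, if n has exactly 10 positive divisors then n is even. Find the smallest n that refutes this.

n = 405

The first 9 eligible values, up to n = 368, all satisfy the conclusion.
n = 405: divisors of 405: 10 divisors; 405 is odd.
Thus n = 405 disproves the claim, and no smaller n works.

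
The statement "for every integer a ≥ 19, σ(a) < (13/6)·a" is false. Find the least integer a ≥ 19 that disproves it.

For a = 19, 20, 21, 22, 23 the conclusion holds.
a = 24: σ(24) = 60; 60 ≥ 52.

a = 24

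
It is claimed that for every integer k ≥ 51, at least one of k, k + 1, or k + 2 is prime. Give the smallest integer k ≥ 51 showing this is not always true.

k = 54

For k = 51, 52, 53 the conclusion holds.
k = 54: 54 = 2 × 27; 55 = 5 × 11; 56 = 2 × 28 — all composite.
Thus k = 54 disproves the claim, and no smaller k works.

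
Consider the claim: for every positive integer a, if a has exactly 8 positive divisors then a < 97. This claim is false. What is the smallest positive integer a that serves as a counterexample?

a = 102

Check each positive integer a in order until a has exactly 8 positive divisors but the claim fails.
The first 10 eligible values, up to a = 88, all satisfy the conclusion.
a = 102: τ(102) = 8; 102 ≥ 97.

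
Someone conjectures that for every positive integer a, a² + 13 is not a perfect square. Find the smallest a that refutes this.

a = 1: 1² + 13 = 14, not a perfect square.
a = 2: 2² + 13 = 17, not a perfect square.
a = 3: 3² + 13 = 22, not a perfect square.
a = 4: 4² + 13 = 29, not a perfect square.
a = 5: 5² + 13 = 38, not a perfect square.
a = 6: 6² + 13 = 49 = 7², a perfect square.

a = 6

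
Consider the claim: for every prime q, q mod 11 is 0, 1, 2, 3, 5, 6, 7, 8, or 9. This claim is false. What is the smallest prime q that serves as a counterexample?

q = 37

For q = 2, 3, 5, 7, …, 23, 29, 31 the conclusion holds.
q = 37: 37 mod 11 = 4 — not in {0, 1, 2, 3, 5, 6, 7, 8, 9}.
Thus q = 37 disproves the claim, and no smaller q works.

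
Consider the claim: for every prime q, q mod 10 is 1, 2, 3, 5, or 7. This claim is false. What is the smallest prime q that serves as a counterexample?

q = 2: 2 mod 10 = 2.
q = 3: 3 mod 10 = 3.
q = 5: 5 mod 10 = 5.
q = 7: 7 mod 10 = 7.
q = 11: 11 mod 10 = 1.
q = 13: 13 mod 10 = 3.
q = 17: 17 mod 10 = 7.
q = 19: 19 mod 10 = 9 — not in {1, 2, 3, 5, 7}.
So q = 19 is the smallest counterexample.

q = 19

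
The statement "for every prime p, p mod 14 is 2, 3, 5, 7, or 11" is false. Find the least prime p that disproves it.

A counterexample is any prime p such that the claim fails; we check each in order.
For p = 2, 3, 5, 7, 11 the conclusion holds.
p = 13: 13 mod 14 = 13 — not in {2, 3, 5, 7, 11}.
Hence p = 13 is a counterexample.

p = 13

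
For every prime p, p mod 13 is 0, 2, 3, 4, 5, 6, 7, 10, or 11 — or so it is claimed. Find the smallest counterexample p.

The first 14 eligible values, up to p = 43, all satisfy the conclusion.
p = 47: 47 mod 13 = 8 — not in {0, 2, 3, 4, 5, 6, 7, 10, 11}.
Hence p = 47 is a counterexample.

p = 47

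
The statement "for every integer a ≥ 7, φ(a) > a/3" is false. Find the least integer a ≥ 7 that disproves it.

A counterexample is any integer a ≥ 7 such that the claim fails; we check each in order.
The first 5 eligible values, up to a = 11, all satisfy the conclusion.
a = 12: φ(12) = 4 and 12/3 = 4, so φ(12) ≤ 12/3.
Hence a = 12 is a counterexample.

a = 12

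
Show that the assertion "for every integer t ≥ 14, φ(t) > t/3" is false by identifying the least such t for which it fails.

We need the least integer t ≥ 14 for which the claim fails.
The first 4 eligible values, up to t = 17, all satisfy the conclusion.
t = 18: φ(18) = 6 and 18/3 = 6, so φ(18) ≤ 18/3.
So t = 18 is the smallest counterexample.

t = 18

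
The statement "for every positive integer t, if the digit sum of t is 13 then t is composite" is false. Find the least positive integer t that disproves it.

t = 67

We need the least positive integer t for which the digit sum of t is 13 but t is prime.
For t = 49, 58 the conclusion holds.
t = 67: digit sum 13; 67 is prime, not composite.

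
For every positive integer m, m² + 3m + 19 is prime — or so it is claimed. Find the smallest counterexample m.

A counterexample is any positive integer m such that m² + 3m + 19 is not prime; we check each in order.
For m = 1, 2, 3, 4, …, 12, 13, 14 the conclusion holds.
m = 15: m² + 3m + 19 = 289 = 17 × 17, composite.

m = 15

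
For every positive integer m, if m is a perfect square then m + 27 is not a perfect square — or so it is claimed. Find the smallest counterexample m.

m = 9

For m = 1, 4 the conclusion holds.
m = 9: 9 = 3² and 9 + 27 = 36 = 6².
Thus m = 9 disproves the claim, and no smaller m works.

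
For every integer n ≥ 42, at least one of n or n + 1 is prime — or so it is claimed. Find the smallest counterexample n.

A counterexample is any integer n ≥ 42 such that n, n + 1 are both composite; we check each in order.
For n = 42, 43 the conclusion holds.
n = 44: 44 = 2 × 22; 45 = 3 × 15 — both composite.

n = 44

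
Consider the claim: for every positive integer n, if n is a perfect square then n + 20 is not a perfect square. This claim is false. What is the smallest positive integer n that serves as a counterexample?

n = 16

n = 1: 1 + 20 = 21, not a perfect square.
n = 4: 4 + 20 = 24, not a perfect square.
n = 9: 9 + 20 = 29, not a perfect square.
n = 16: 16 = 4² and 16 + 20 = 36 = 6².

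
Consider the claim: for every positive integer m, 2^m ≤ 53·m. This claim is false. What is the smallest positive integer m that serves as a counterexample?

We need the least positive integer m for which 2^m > 53·m.
For m = 1, 2, 3, 4, 5, 6, 7, 8 the conclusion holds.
m = 9: 2^m = 512 and 53·m = 477, so 512 > 477.
Hence m = 9 is a counterexample.

m = 9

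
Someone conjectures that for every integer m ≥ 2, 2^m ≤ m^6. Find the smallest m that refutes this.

m = 30

The first 28 eligible values, up to m = 29, all satisfy the conclusion.
m = 30: 2^m = 1073741824 and m^6 = 729000000, so 1073741824 > 729000000.
Thus m = 30 disproves the claim, and no smaller m works.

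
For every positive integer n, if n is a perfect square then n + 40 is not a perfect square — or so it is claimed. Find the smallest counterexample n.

n = 9

For n = 1, 4 the conclusion holds.
n = 9: 9 = 3² and 9 + 40 = 49 = 7².
Hence n = 9 is a counterexample.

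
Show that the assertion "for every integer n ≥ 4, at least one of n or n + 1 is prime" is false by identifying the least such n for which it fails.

Check each integer n ≥ 4 in order until n, n + 1 are both composite.
n = 4: 5 is prime.
n = 5: 5 is prime.
n = 6: 7 is prime.
n = 7: 7 is prime.
n = 8: 8 = 2 × 4; 9 = 3 × 3 — both composite.
Hence n = 8 is a counterexample.

n = 8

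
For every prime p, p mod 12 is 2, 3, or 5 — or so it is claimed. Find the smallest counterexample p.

p = 7

Check each prime p in order until the claim fails.
For p = 2, 3, 5 the conclusion holds.
p = 7: 7 mod 12 = 7 — not in {2, 3, 5}.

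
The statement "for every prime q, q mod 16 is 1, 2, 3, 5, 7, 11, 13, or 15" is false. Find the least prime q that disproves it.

Check each prime q in order until the claim fails.
For q = 2, 3, 5, 7, …, 29, 31, 37 the conclusion holds.
q = 41: 41 mod 16 = 9 — not in {1, 2, 3, 5, 7, 11, 13, 15}.

q = 41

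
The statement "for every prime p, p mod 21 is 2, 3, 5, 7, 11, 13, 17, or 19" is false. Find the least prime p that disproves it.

We need the least prime p for which the claim fails.
For p = 2, 3, 5, 7, 11, 13, 17, 19, 23 the conclusion holds.
p = 29: 29 mod 21 = 8 — not in {2, 3, 5, 7, 11, 13, 17, 19}.
Hence p = 29 is a counterexample.

p = 29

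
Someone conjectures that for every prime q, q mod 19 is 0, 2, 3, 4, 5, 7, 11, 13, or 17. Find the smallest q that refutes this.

For q = 2, 3, 5, 7, 11, 13, 17, 19, 23 the conclusion holds.
q = 29: 29 mod 19 = 10 — not in {0, 2, 3, 4, 5, 7, 11, 13, 17}.

q = 29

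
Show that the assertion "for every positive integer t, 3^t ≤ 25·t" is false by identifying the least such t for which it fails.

t = 5

A counterexample is any positive integer t such that 3^t > 25·t; we check each in order.
t = 1: 3^t = 3 and 25·t = 25, so 3 ≤ 25.
t = 2: 3^t = 9 and 25·t = 50, so 9 ≤ 50.
t = 3: 3^t = 27 and 25·t = 75, so 27 ≤ 75.
t = 4: 3^t = 81 and 25·t = 100, so 81 ≤ 100.
t = 5: 3^t = 243 and 25·t = 125, so 243 > 125.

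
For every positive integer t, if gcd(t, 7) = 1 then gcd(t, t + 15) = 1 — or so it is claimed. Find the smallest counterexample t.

t = 3

Check each positive integer t in order until gcd(t, 7) = 1 but gcd(t, t + 15) > 1.
t = 1: gcd(1, 16) = 1.
t = 2: gcd(2, 17) = 1.
t = 3: gcd(3, 18) = 3.
So t = 3 is the smallest counterexample.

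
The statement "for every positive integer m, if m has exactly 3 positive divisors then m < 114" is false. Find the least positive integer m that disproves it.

m = 121

m = 4: τ(4) = 3; 4 < 114.
m = 9: τ(9) = 3; 9 < 114.
m = 25: τ(25) = 3; 25 < 114.
m = 49: τ(49) = 3; 49 < 114.
m = 121: τ(121) = 3; 121 ≥ 114.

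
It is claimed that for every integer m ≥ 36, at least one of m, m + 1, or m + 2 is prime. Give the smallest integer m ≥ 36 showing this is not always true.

Check each integer m ≥ 36 in order until m, m + 1, m + 2 are all composite.
For m = 36, 37 the conclusion holds.
m = 38: 38 = 2 × 19; 39 = 3 × 13; 40 = 2 × 20 — all composite.
Thus m = 38 disproves the claim, and no smaller m works.

m = 38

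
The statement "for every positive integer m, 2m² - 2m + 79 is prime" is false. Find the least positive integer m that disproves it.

m = 3

m = 1: 2m² - 2m + 79 = 79, prime.
m = 2: 2m² - 2m + 79 = 83, prime.
m = 3: 2m² - 2m + 79 = 91 = 7 × 13, composite.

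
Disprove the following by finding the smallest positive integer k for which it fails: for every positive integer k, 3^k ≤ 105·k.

k = 1: 3^k = 3 and 105·k = 105, so 3 ≤ 105.
k = 2: 3^k = 9 and 105·k = 210, so 9 ≤ 210.
k = 3: 3^k = 27 and 105·k = 315, so 27 ≤ 315.
k = 4: 3^k = 81 and 105·k = 420, so 81 ≤ 420.
k = 5: 3^k = 243 and 105·k = 525, so 243 ≤ 525.
k = 6: 3^k = 729 and 105·k = 630, so 729 > 630.

k = 6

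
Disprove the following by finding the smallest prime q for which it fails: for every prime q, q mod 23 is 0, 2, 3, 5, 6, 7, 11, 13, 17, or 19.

For q = 2, 3, 5, 7, 11, 13, 17, 19, 23, 29 the conclusion holds.
q = 31: 31 mod 23 = 8 — not in {0, 2, 3, 5, 6, 7, 11, 13, 17, 19}.
Thus q = 31 disproves the claim, and no smaller q works.

q = 31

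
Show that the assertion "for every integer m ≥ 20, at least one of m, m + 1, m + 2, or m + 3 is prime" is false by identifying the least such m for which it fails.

Check each integer m ≥ 20 in order until m, m + 1, m + 2, m + 3 are all composite.
For m = 20, 21, 22, 23 the conclusion holds.
m = 24: 24 = 2 × 12; 25 = 5 × 5; 26 = 2 × 13; 27 = 3 × 9 — all composite.
Hence m = 24 is a counterexample.

m = 24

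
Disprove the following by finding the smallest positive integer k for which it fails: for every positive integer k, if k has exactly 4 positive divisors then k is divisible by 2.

k = 15

The first 4 eligible values, up to k = 14, all satisfy the conclusion.
k = 15: τ(15) = 4; 15 mod 2 = 1.
So k = 15 is the smallest counterexample.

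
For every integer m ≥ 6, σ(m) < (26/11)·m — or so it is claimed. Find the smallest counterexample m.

A counterexample is any integer m ≥ 6 such that the claim fails; we check each in order.
The first 18 eligible values, up to m = 23, all satisfy the conclusion.
m = 24: σ(24) = 60; 60 ≥ 624/11.
Thus m = 24 disproves the claim, and no smaller m works.

m = 24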